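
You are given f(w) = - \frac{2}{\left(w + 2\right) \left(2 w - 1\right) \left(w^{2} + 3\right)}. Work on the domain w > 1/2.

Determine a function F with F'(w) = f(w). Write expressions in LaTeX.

The denominator factors as \left(w + 2\right) \left(2 w - 1\right) \left(w^{2} + 3\right); partial fractions split f into directly integrable pieces: \frac{2 \left(3 w + 8\right)}{91 \left(w^{2} + 3\right)} - \frac{16}{65 \left(2 w - 1\right)} + \frac{2}{35 \left(w + 2\right)}.
Check: d/dw[- \frac{8 \log{\left(w - \frac{1}{2} \right)}}{65} + \frac{2 \log{\left(w + 2 \right)}}{35} + \frac{3 \log{\left(w^{2} + 3 \right)}}{91} + \frac{16 \sqrt{3} \operatorname{atan}{\left(\frac{\sqrt{3} w}{3} \right)}}{273}] = - \frac{2}{2 w^{4} + 3 w^{3} + 4 w^{2} + 9 w - 6}, which equals f(w).

An antiderivative is F(w) = - \frac{8 \log{\left(w - \frac{1}{2} \right)}}{65} + \frac{2 \log{\left(w + 2 \right)}}{35} + \frac{3 \log{\left(w^{2} + 3 \right)}}{91} + \frac{16 \sqrt{3} \operatorname{atan}{\left(\frac{\sqrt{3} w}{3} \right)}}{273}.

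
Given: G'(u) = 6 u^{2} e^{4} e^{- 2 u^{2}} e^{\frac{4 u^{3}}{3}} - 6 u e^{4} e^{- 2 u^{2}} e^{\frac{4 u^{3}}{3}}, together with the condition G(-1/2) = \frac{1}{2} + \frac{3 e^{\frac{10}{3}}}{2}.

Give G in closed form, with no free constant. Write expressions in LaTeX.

G(u) = \frac{1}{2} + \frac{3 e^{4} e^{- 2 u^{2}} e^{\frac{4 u^{3}}{3}}}{2}

G'(u) matches the chain-rule pattern g'(h)*h' with inner function h(u) = \frac{4 u^{3}}{3} - 2 u^{2} + 4; substituting w = h(u) collapses the integral.
A general antiderivative is \frac{3 e^{\frac{4 u^{3}}{3} - 2 u^{2} + 4}}{2} + C.
The condition gives C = \frac{1}{2} + \frac{3 e^{\frac{10}{3}}}{2} - (\frac{3 e^{\frac{10}{3}}}{2}) = \frac{1}{2}.
So G(u) = \frac{1}{2} + \frac{3 e^{4} e^{- 2 u^{2}} e^{\frac{4 u^{3}}{3}}}{2}.
Check: d/du[\frac{1}{2} + \frac{3 e^{4} e^{- 2 u^{2}} e^{\frac{4 u^{3}}{3}}}{2}] = \left(6 u^{2} e^{4} e^{\frac{4 u^{3}}{3}} - 6 u e^{4} e^{\frac{4 u^{3}}{3}}\right) e^{- 2 u^{2}}, which equals G'(u).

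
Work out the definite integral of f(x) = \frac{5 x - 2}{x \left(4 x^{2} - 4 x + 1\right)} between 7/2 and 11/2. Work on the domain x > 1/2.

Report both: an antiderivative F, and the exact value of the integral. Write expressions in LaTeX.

Antiderivative: F(x) = \frac{- 4 \left(2 x - 1\right) \log{\left(x \right)} + 4 \left(2 x - 1\right) \log{\left(x - \frac{1}{2} \right)} - 1}{2 \left(2 x - 1\right)}; value = - 2 \log{\left(\frac{11}{2} \right)} - 2 \log{\left(3 \right)} + \frac{1}{30} + 2 \log{\left(\frac{7}{2} \right)} + 2 \log{\left(5 \right)}

The denominator factors as x \left(2 x - 1\right)^{2}; partial fractions split f into directly integrable pieces: \frac{4}{2 x - 1} + \frac{1}{\left(2 x - 1\right)^{2}} - \frac{2}{x}.
F(x) = \frac{- 4 \left(2 x - 1\right) \log{\left(x \right)} + 4 \left(2 x - 1\right) \log{\left(x - \frac{1}{2} \right)} - 1}{2 \left(2 x - 1\right)} is an antiderivative of f.
Check: d/dx[\frac{- 4 \left(2 x - 1\right) \log{\left(x \right)} + 4 \left(2 x - 1\right) \log{\left(x - \frac{1}{2} \right)} - 1}{2 \left(2 x - 1\right)}] = \frac{5 x - 2}{4 x^{3} - 4 x^{2} + x}, which equals f(x).
F(11/2) = - 2 \log{\left(\frac{11}{2} \right)} - \frac{1}{20} + 2 \log{\left(5 \right)}; F(7/2) = - 2 \log{\left(\frac{7}{2} \right)} - \frac{1}{12} + 2 \log{\left(3 \right)}.
Integral = F(11/2) - F(7/2) = - 2 \log{\left(\frac{11}{2} \right)} - 2 \log{\left(3 \right)} + \frac{1}{30} + 2 \log{\left(\frac{7}{2} \right)} + 2 \log{\left(5 \right)}.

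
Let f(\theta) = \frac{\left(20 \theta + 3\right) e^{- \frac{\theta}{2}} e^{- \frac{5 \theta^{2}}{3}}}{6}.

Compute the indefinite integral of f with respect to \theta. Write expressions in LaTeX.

f matches the chain-rule pattern g'(h)*h' with inner function h(\theta) = - \frac{5 \theta^{2}}{3} - \frac{\theta}{2}; substituting u = h(\theta) collapses the integral.
Check: d/d\theta[- e^{- \frac{5 \theta^{2}}{3} - \frac{\theta}{2}}] = \frac{\left(20 \theta + 3\right) e^{- \frac{\theta}{2}} e^{- \frac{5 \theta^{2}}{3}}}{6} = f(\theta).

F(\theta) = - e^{- \frac{5 \theta^{2}}{3} - \frac{\theta}{2}} + C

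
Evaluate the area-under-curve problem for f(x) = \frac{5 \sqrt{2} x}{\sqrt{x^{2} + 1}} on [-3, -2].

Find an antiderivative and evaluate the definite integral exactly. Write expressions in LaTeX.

The substitution u = 2 x^{2} + 2 works: f is exactly (dF/du)*(du/dx) for that inner function.
F(x) = 5 \sqrt{2 x^{2} + 2} is an antiderivative of f.
Check: d/dx[5 \sqrt{2 x^{2} + 2}] = \frac{5 \sqrt{2} x}{\sqrt{x^{2} + 1}} = f(x).
F(-2) = 5 \sqrt{10}; F(-3) = 10 \sqrt{5}.
Integral = F(-2) - F(-3) = - 10 \sqrt{5} + 5 \sqrt{10}.

Antiderivative: F(x) = 5 \sqrt{2 x^{2} + 2}; value = - 10 \sqrt{5} + 5 \sqrt{10}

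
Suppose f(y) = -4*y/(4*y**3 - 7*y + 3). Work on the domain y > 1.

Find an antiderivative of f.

An antiderivative is F(y) = -4*log(y - 1)/5 + log(y - 1/2)/2 + 3*log(y + 3/2)/10.

Factor the denominator ((y - 1)*(2*y - 1)*(2*y + 3)) and decompose: f = 3/(5*(2*y + 3)) + 1/(2*y - 1) - 4/(5*(y - 1)); each piece integrates to a log, atan, or power term.
Check: d/dy[-4*log(y - 1)/5 + log(y - 1/2)/2 + 3*log(y + 3/2)/10] = -4*y/(4*y**3 - 7*y + 3) = f(y).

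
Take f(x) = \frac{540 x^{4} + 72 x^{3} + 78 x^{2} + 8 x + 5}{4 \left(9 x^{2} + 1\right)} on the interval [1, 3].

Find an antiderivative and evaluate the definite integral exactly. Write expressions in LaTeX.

Antiderivative: F(x) = \frac{20 x^{3} + 4 x^{2} + 2 x + \operatorname{atan}{\left(3 x \right)} + 4}{4}; value = - \frac{\operatorname{atan}{\left(3 \right)}}{4} + \frac{\operatorname{atan}{\left(9 \right)}}{4} + 139

Whatever form F(x) takes, F'(x) = f(x) is non-negotiable.
F(x) = \frac{20 x^{3} + 4 x^{2} + 2 x + \operatorname{atan}{\left(3 x \right)} + 4}{4} is an antiderivative of f.
Check: d/dx[\frac{20 x^{3} + 4 x^{2} + 2 x + \operatorname{atan}{\left(3 x \right)} + 4}{4}] = \frac{540 x^{4} + 72 x^{3} + 78 x^{2} + 8 x + 5}{36 x^{2} + 4}, which equals f(x).
F(3) = \frac{\operatorname{atan}{\left(9 \right)}}{4} + \frac{293}{2}; F(1) = \frac{\operatorname{atan}{\left(3 \right)}}{4} + \frac{15}{2}.
Integral = F(3) - F(1) = - \frac{\operatorname{atan}{\left(3 \right)}}{4} + \frac{\operatorname{atan}{\left(9 \right)}}{4} + 139.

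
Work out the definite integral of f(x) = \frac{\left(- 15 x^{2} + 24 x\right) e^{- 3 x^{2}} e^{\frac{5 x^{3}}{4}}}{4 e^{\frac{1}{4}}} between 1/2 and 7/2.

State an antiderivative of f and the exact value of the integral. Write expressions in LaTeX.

The substitution u = \frac{5 x^{3}}{4} - 3 x^{2} - \frac{1}{4} works: f is exactly (dF/du)*(du/dx) for that inner function.
F(x) = - e^{\frac{5 x^{3}}{4} - 3 x^{2} - \frac{1}{4}} is an antiderivative of f.
Check: d/dx[- e^{\frac{5 x^{3}}{4} - 3 x^{2} - \frac{1}{4}}] = \frac{\left(- 15 x^{2} + 24 x\right) e^{- 3 x^{2}} e^{\frac{5 x^{3}}{4}}}{4 e^{\frac{1}{4}}} = f(x).
F(7/2) = - e^{\frac{531}{32}}; F(1/2) = - \frac{1}{e^{\frac{27}{32}}}.
Integral = F(7/2) - F(1/2) = - e^{\frac{531}{32}} + e^{- \frac{27}{32}}.

Antiderivative: F(x) = - e^{\frac{5 x^{3}}{4} - 3 x^{2} - \frac{1}{4}}; value = - e^{\frac{531}{32}} + e^{- \frac{27}{32}}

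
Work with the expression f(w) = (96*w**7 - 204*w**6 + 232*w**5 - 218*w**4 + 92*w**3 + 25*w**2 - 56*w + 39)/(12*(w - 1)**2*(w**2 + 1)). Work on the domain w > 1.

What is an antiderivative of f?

An antiderivative is F(w) = 2*w**4 - w**3/3 + 2*w**2/3 + 5*w/2 + atan(w)/2 - 1/(2*(2*w - 2)).

A candidate is checked by its d/dw: the result must match f(w).
Check: d/dw[2*w**4 - w**3/3 + 2*w**2/3 + 5*w/2 + atan(w)/2 - 1/(2*(2*w - 2))] = (96*w**7 - 204*w**6 + 232*w**5 - 218*w**4 + 92*w**3 + 25*w**2 - 56*w + 39)/(12*w**4 - 24*w**3 + 24*w**2 - 24*w + 12), which equals f(w).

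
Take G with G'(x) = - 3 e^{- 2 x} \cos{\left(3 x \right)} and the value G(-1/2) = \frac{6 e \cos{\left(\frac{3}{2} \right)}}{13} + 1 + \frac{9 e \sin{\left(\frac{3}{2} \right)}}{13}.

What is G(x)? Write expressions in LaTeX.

G(x) = \frac{\left(13 e^{2 x} - 9 \sin{\left(3 x \right)} + 6 \cos{\left(3 x \right)}\right) e^{- 2 x}}{13}

A candidate passes only if d/dx[G] lands on the given G'(x) exactly.
A general antiderivative is - \frac{9 e^{- 2 x} \sin{\left(3 x \right)}}{13} + \frac{6 e^{- 2 x} \cos{\left(3 x \right)}}{13} + C.
The condition gives C = \frac{6 e \cos{\left(\frac{3}{2} \right)}}{13} + 1 + \frac{9 e \sin{\left(\frac{3}{2} \right)}}{13} - (\frac{6 e \cos{\left(\frac{3}{2} \right)}}{13} + \frac{9 e \sin{\left(\frac{3}{2} \right)}}{13}) = 1.
So G(x) = \frac{\left(13 e^{2 x} - 9 \sin{\left(3 x \right)} + 6 \cos{\left(3 x \right)}\right) e^{- 2 x}}{13}.
Check: d/dx[\frac{\left(13 e^{2 x} - 9 \sin{\left(3 x \right)} + 6 \cos{\left(3 x \right)}\right) e^{- 2 x}}{13}] = - 3 e^{- 2 x} \cos{\left(3 x \right)} = G'(x).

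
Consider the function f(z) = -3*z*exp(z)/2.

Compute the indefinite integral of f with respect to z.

F(z) = -3*z*exp(z)/2 + 3*exp(z)/2 + C

f has the shape u'v + uv' for u = 3/2 - 3*z/2 and v = exp(z) — it is the derivative of the product u*v.
Check: d/dz[-3*z*exp(z)/2 + 3*exp(z)/2] = -3*z*exp(z)/2 = f(z).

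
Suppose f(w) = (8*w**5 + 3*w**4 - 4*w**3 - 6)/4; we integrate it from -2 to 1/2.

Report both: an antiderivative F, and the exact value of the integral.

Antiderivative: F(w) = w**6/3 + 3*w**5/20 - w**4/4 - 3*w/2; value = -2085/128

A first test for any F(w): its w-derivative must equal f(w) identically.
F(w) = w**6/3 + 3*w**5/20 - w**4/4 - 3*w/2 is an antiderivative of f.
Check: d/dw[w**6/3 + 3*w**5/20 - w**4/4 - 3*w/2] = 2*w**5 + 3*w**4/4 - w**3 - 3/2, which equals f(w).
F(1/2) = -1451/1920; F(-2) = 233/15.
Integral = F(1/2) - F(-2) = -2085/128.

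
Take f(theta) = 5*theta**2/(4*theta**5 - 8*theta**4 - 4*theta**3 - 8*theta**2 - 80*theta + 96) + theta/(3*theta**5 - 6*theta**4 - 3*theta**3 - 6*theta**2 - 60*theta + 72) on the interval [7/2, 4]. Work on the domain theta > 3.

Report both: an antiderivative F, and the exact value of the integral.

The denominator factors as 12*(theta - 3)*(theta - 1)*(theta + 2)*(theta**2 + 4); partial fractions split f into directly integrable pieces: -(121*theta + 246)/(1560*(theta**2 + 4)) + 13/(360*(theta + 2)) - 19/(360*(theta - 1)) + 49/(520*(theta - 3)).
F(theta) = 49*log(theta - 3)/520 - 19*log(theta - 1)/360 + 13*log(theta + 2)/360 - 121*log(theta**2 + 4)/3120 - 41*atan(theta/2)/520 is an antiderivative of f.
Check: d/dtheta[49*log(theta - 3)/520 - 19*log(theta - 1)/360 + 13*log(theta + 2)/360 - 121*log(theta**2 + 4)/3120 - 41*atan(theta/2)/520] = (15*theta**2 + 4*theta)/(12*theta**5 - 24*theta**4 - 12*theta**3 - 24*theta**2 - 240*theta + 288), which equals f(theta).
F(4) = -121*log(20)/3120 - 41*atan(2)/520 - 19*log(3)/360 + 13*log(6)/360; F(7/2) = -121*log(65/4)/3120 - 41*atan(7/4)/520 - 49*log(2)/520 - 19*log(5/2)/360 + 13*log(11/2)/360.
Integral = F(4) - F(7/2) = -121*log(20)/3120 - 41*atan(2)/520 - 13*log(11/2)/360 - 19*log(3)/360 + 19*log(5/2)/360 + 13*log(6)/360 + 49*log(2)/520 + 41*atan(7/4)/520 + 121*log(65/4)/3120.

Antiderivative: F(theta) = 49*log(theta - 3)/520 - 19*log(theta - 1)/360 + 13*log(theta + 2)/360 - 121*log(theta**2 + 4)/3120 - 41*atan(theta/2)/520; value = -121*log(20)/3120 - 41*atan(2)/520 - 13*log(11/2)/360 - 19*log(3)/360 + 19*log(5/2)/360 + 13*log(6)/360 + 49*log(2)/520 + 41*atan(7/4)/520 + 121*log(65/4)/3120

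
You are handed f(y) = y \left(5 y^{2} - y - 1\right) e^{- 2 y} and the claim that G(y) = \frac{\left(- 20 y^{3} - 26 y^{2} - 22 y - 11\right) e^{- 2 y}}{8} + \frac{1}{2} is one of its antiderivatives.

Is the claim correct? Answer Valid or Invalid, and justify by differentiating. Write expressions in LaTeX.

Valid - differentiating G returns exactly f.

d/dy[G] = \left(5 y^{3} - y^{2} - y\right) e^{- 2 y}
This equals f(y) exactly, so the claim holds.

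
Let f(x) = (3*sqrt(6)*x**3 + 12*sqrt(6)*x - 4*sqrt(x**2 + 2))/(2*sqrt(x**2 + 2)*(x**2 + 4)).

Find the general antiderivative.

Recover f(x) by differentiating a candidate F(x); any mismatch rules it out.
Check: d/dx[3*sqrt(3*x**2/2 + 3) - atan(x/2)] = (3*sqrt(6)*x**3 + 12*sqrt(6)*x - 4*sqrt(x**2 + 2))/(2*x**2*sqrt(x**2 + 2) + 8*sqrt(x**2 + 2)), which equals f(x).

F(x) = 3*sqrt(3*x**2/2 + 3) - atan(x/2) + C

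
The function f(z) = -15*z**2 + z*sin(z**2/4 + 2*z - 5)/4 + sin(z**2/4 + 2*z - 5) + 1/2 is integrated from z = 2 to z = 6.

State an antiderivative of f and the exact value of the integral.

The integrand splits into summands that can be handled one at a time.
F(z) = (-10*z**3 + z - cos(z**2/4 + 2*z - 5))/2 is an antiderivative of f.
Check: d/dz[(-10*z**3 + z - cos(z**2/4 + 2*z - 5))/2] = -15*z**2 + z*sin(z**2/4 + 2*z - 5)/4 + sin(z**2/4 + 2*z - 5) + 1/2 = f(z).
F(6) = -1077 - cos(16)/2; F(2) = -79/2.
Integral = F(6) - F(2) = -2075/2 - cos(16)/2.

Antiderivative: F(z) = (-10*z**3 + z - cos(z**2/4 + 2*z - 5))/2; value = -2075/2 - cos(16)/2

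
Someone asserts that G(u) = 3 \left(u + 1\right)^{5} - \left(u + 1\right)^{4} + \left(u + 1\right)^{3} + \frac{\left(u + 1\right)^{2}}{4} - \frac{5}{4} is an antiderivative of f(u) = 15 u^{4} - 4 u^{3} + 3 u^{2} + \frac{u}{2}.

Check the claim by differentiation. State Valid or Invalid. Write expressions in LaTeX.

Invalid: d/du[G] - f = 60 u^{3} + 78 u^{2} + 54 u + \frac{29}{2}, which is not 0.

d/du[G] = 15 u^{4} + 56 u^{3} + 81 u^{2} + \frac{109 u}{2} + \frac{29}{2}
d/du[G] - f(u) = 60 u^{3} + 78 u^{2} + 54 u + \frac{29}{2} != 0.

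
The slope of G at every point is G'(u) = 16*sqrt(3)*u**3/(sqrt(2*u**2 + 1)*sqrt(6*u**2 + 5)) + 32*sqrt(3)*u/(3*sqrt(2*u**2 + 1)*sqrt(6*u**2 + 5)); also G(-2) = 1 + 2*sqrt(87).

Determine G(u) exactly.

G(u) = (2*sqrt(3)*sqrt(2*u**2 + 1)*sqrt(6*u**2 + 5) + 3)/3

Recognize the product-rule pattern: G'(u) = v'r + vr' with v = 2*sqrt(2*u**2 + 1), r = sqrt(2*u**2 + 5/3), so integration by parts undoes it.
A general antiderivative is 2*sqrt(2*u**2 + 1)*sqrt(2*u**2 + 5/3) + C.
The condition gives C = 1 + 2*sqrt(87) - (2*sqrt(87)) = 1.
So G(u) = (2*sqrt(3)*sqrt(2*u**2 + 1)*sqrt(6*u**2 + 5) + 3)/3.
Check: d/du[(2*sqrt(3)*sqrt(2*u**2 + 1)*sqrt(6*u**2 + 5) + 3)/3] = (48*sqrt(3)*u**3 + 32*sqrt(3)*u)/(3*sqrt(2*u**2 + 1)*sqrt(6*u**2 + 5)), which equals G'(u).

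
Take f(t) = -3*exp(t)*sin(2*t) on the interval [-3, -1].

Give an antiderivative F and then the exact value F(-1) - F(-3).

Antiderivative: F(t) = 3*(-sin(2*t) + 2*cos(2*t))*exp(t)/5; value = 6*exp(-1)*cos(2)/5 - 6*exp(-3)*cos(6)/5 - 3*exp(-3)*sin(6)/5 + 3*exp(-1)*sin(2)/5

For F(t) to be correct the identity F'(t) - f(t) = 0 must hold.
F(t) = 3*(-sin(2*t) + 2*cos(2*t))*exp(t)/5 is an antiderivative of f.
Check: d/dt[3*(-sin(2*t) + 2*cos(2*t))*exp(t)/5] = -3*exp(t)*sin(2*t) = f(t).
F(-1) = 6*exp(-1)*cos(2)/5 + 3*exp(-1)*sin(2)/5; F(-3) = 3*exp(-3)*sin(6)/5 + 6*exp(-3)*cos(6)/5.
Integral = F(-1) - F(-3) = 6*exp(-1)*cos(2)/5 - 6*exp(-3)*cos(6)/5 - 3*exp(-3)*sin(6)/5 + 3*exp(-1)*sin(2)/5.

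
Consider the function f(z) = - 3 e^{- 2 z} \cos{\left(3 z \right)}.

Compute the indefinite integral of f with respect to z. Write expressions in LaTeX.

An antiderivative F(z) passes only if d/dz[F] lands on f(z) exactly.
Check: d/dz[\frac{\left(- 9 \sin{\left(3 z \right)} + 6 \cos{\left(3 z \right)}\right) e^{- 2 z}}{13}] = - 3 e^{- 2 z} \cos{\left(3 z \right)} = f(z).

F(z) = \frac{\left(- 9 \sin{\left(3 z \right)} + 6 \cos{\left(3 z \right)}\right) e^{- 2 z}}{13} + C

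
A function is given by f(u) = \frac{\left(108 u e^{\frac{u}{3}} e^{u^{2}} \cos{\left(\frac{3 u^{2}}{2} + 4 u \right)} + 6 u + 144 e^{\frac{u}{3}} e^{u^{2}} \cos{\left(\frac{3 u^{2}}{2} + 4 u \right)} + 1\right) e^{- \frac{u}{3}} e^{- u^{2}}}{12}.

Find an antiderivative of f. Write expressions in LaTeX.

Differentiate the proposed F(u) back; it has to land on f(u) exactly.
Check: d/du[3 \sin{\left(\frac{3 u^{2}}{2} + 4 u \right)} - \frac{e^{- \frac{u}{3}} e^{- u^{2}}}{4}] = \frac{\left(108 u e^{\frac{u}{3}} e^{u^{2}} \cos{\left(\frac{3 u^{2}}{2} + 4 u \right)} + 6 u + 144 e^{\frac{u}{3}} e^{u^{2}} \cos{\left(\frac{3 u^{2}}{2} + 4 u \right)} + 1\right) e^{- \frac{u}{3}} e^{- u^{2}}}{12} = f(u).

An antiderivative is F(u) = 3 \sin{\left(\frac{3 u^{2}}{2} + 4 u \right)} - \frac{e^{- \frac{u}{3}} e^{- u^{2}}}{4}.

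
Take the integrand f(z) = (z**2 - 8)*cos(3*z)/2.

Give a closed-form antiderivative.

Any candidate F(z) must reproduce f(z) exactly when differentiated.
Check: d/dz[(9*z**2*sin(3*z) + 6*z*cos(3*z) - 74*sin(3*z))/54] = z**2*cos(3*z)/2 - 4*cos(3*z), which equals f(z).

An antiderivative is F(z) = (9*z**2*sin(3*z) + 6*z*cos(3*z) - 74*sin(3*z))/54.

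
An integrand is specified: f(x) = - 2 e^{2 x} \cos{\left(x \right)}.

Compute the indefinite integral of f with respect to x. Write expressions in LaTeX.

F(x) = \frac{2 \left(- \sin{\left(x \right)} - 2 \cos{\left(x \right)}\right) e^{2 x}}{5} + C

Check any antiderivative F(x) by computing F'(x) and comparing it with f(x).
Check: d/dx[\frac{2 \left(- \sin{\left(x \right)} - 2 \cos{\left(x \right)}\right) e^{2 x}}{5}] = - 2 e^{2 x} \cos{\left(x \right)} = f(x).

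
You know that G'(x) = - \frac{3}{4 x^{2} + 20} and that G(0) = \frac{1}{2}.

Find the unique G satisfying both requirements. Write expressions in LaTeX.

G(x) = \frac{- 3 \sqrt{5} \operatorname{atan}{\left(\frac{\sqrt{5} x}{5} \right)} + 10}{20}

A candidate passes only if d/dx[G] lands on the given G'(x) exactly.
A general antiderivative is - \frac{3 \sqrt{5} \operatorname{atan}{\left(\frac{\sqrt{5} x}{5} \right)}}{20} + C.
The condition gives C = \frac{1}{2} - (0) = \frac{1}{2}.
So G(x) = \frac{- 3 \sqrt{5} \operatorname{atan}{\left(\frac{\sqrt{5} x}{5} \right)} + 10}{20}.
Check: d/dx[\frac{- 3 \sqrt{5} \operatorname{atan}{\left(\frac{\sqrt{5} x}{5} \right)} + 10}{20}] = - \frac{3}{4 x^{2} + 20} = G'(x).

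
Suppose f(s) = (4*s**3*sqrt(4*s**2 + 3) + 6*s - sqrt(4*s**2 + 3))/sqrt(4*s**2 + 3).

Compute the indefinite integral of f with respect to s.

F(s) = (4*s**4 - 4*s + 6*sqrt(4*s**2 + 3) - 5)/4 + C

Since d/ds undoes antidifferentiation here, F'(s) = f(s) is required of F(s).
Check: d/ds[(4*s**4 - 4*s + 6*sqrt(4*s**2 + 3) - 5)/4] = (4*s**3*sqrt(4*s**2 + 3) + 6*s - sqrt(4*s**2 + 3))/sqrt(4*s**2 + 3) = f(s).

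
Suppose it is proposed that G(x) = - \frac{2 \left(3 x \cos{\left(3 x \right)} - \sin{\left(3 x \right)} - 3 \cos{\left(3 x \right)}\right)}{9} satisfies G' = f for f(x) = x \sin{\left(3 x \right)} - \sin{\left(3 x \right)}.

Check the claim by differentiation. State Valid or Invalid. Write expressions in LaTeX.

Invalid: d/dx[G] - f = x \sin{\left(3 x \right)} - \sin{\left(3 x \right)}, which is not 0.

d/dx[G] = 2 x \sin{\left(3 x \right)} - 2 \sin{\left(3 x \right)}
d/dx[G] - f(x) = x \sin{\left(3 x \right)} - \sin{\left(3 x \right)} != 0.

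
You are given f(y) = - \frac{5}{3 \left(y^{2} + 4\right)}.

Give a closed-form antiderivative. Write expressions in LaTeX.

An antiderivative F(y) passes only if d/dy[F] lands on f(y) exactly.
Check: d/dy[- \frac{5 \operatorname{atan}{\left(\frac{y}{2} \right)}}{6}] = - \frac{5}{3 y^{2} + 12}, which equals f(y).

An antiderivative is F(y) = - \frac{5 \operatorname{atan}{\left(\frac{y}{2} \right)}}{6}.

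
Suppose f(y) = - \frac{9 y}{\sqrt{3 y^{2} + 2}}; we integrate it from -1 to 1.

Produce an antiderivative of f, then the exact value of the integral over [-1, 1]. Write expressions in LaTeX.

f matches the chain-rule pattern g'(h)*h' with inner function h(y) = 3 y^{2} + 2; substituting u = h(y) collapses the integral.
F(y) = - 3 \sqrt{3 y^{2} + 2} is an antiderivative of f.
Check: d/dy[- 3 \sqrt{3 y^{2} + 2}] = - \frac{9 y}{\sqrt{3 y^{2} + 2}} = f(y).
F(1) = - 3 \sqrt{5}; F(-1) = - 3 \sqrt{5}.
Integral = F(1) - F(-1) = 0.

Antiderivative: F(y) = - 3 \sqrt{3 y^{2} + 2}; value = 0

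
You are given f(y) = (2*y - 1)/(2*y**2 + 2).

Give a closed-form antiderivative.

Any candidate F(y) must reproduce f(y) exactly when differentiated.
Check: d/dy[-(-log(y**2 + 1) + atan(y))/2] = (2*y - 1)/(2*y**2 + 2) = f(y).

An antiderivative is F(y) = -(-log(y**2 + 1) + atan(y))/2.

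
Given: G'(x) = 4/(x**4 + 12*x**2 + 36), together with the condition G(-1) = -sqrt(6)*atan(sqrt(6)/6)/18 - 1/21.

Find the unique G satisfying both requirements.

G(x) = 4*x/(12*x**2 + 72) + sqrt(6)*atan(sqrt(6)*x/6)/18

A first test for any G(x): its x-derivative must equal the given G'(x).
A general antiderivative is 4*x/(12*x**2 + 72) + sqrt(6)*atan(sqrt(6)*x/6)/18 + C.
The condition gives C = -sqrt(6)*atan(sqrt(6)/6)/18 - 1/21 - (-sqrt(6)*atan(sqrt(6)/6)/18 - 1/21) = 0.
So G(x) = 4*x/(12*x**2 + 72) + sqrt(6)*atan(sqrt(6)*x/6)/18.
Check: d/dx[4*x/(12*x**2 + 72) + sqrt(6)*atan(sqrt(6)*x/6)/18] = 4/(x**4 + 12*x**2 + 36) = G'(x).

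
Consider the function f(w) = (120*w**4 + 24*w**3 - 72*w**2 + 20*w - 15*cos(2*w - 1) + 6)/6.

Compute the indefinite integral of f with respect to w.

Since d/dw undoes antidifferentiation here, F'(w) = f(w) is required of F(w).
Check: d/dw[(48*w**5 + 12*w**4 - 48*w**3 + 20*w**2 + 12*w - 15*sin(2*w - 1))/12] = 20*w**4 + 4*w**3 - 12*w**2 + 10*w/3 - 5*cos(2*w - 1)/2 + 1, which equals f(w).

F(w) = (48*w**5 + 12*w**4 - 48*w**3 + 20*w**2 + 12*w - 15*sin(2*w - 1))/12 + C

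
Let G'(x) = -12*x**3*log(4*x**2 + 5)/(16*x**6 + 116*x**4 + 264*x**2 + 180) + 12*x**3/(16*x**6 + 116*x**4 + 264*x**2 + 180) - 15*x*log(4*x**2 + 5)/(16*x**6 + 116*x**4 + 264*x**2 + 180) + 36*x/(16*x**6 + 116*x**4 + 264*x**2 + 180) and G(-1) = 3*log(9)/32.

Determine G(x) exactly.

Recognize the product-rule pattern: G'(x) = u'v + uv' with u = 3/(16*(x**2/2 + 3/2)), v = log(4*x**2 + 5), so integration by parts undoes it.
A general antiderivative is 3*log(4*x**2 + 5)/(16*(x**2/2 + 3/2)) + C.
The condition gives C = 3*log(9)/32 - (3*log(9)/32) = 0.
So G(x) = 3*log(4*x**2 + 5)/(16*(x**2/2 + 3/2)).
Check: d/dx[3*log(4*x**2 + 5)/(16*(x**2/2 + 3/2))] = (-12*x**3*log(4*x**2 + 5) + 12*x**3 - 15*x*log(4*x**2 + 5) + 36*x)/(16*x**6 + 116*x**4 + 264*x**2 + 180), which equals G'(x).

G(x) = 3*log(4*x**2 + 5)/(16*(x**2/2 + 3/2))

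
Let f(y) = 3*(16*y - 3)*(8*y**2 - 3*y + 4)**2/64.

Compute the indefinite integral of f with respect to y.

F(y) = (8*y**2 - 3*y + 4)**3/64 + C

f matches the chain-rule pattern g'(h)*h' with inner function h(y) = 2*y**2 - 3*y/4 + 1; substituting u = h(y) collapses the integral.
Check: d/dy[(8*y**2 - 3*y + 4)**3/64] = 48*y**5 - 45*y**4 + 123*y**3/2 - 1809*y**2/64 + 123*y/8 - 9/4, which equals f(y).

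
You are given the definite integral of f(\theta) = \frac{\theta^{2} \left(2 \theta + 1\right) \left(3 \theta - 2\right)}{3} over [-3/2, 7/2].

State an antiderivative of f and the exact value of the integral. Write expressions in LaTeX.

Antiderivative: F(\theta) = \frac{2 \theta^{5}}{5} - \frac{\theta^{4}}{12} - \frac{2 \theta^{3}}{9}; value = \frac{13735}{72}

Check any antiderivative F(\theta) by computing F'(\theta) and comparing it with f(\theta).
F(\theta) = \frac{2 \theta^{5}}{5} - \frac{\theta^{4}}{12} - \frac{2 \theta^{3}}{9} is an antiderivative of f.
Check: d/d\theta[\frac{2 \theta^{5}}{5} - \frac{\theta^{4}}{12} - \frac{2 \theta^{3}}{9}] = 2 \theta^{4} - \frac{\theta^{3}}{3} - \frac{2 \theta^{2}}{3}, which equals f(\theta).
F(7/2) = \frac{541597}{2880}; F(-3/2) = - \frac{867}{320}.
Integral = F(7/2) - F(-3/2) = \frac{13735}{72}.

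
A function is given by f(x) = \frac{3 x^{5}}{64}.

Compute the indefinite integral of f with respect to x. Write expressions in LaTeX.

Recover f(x) by differentiating a candidate F(x); any mismatch rules it out.
Check: d/dx[\frac{x^{6}}{128}] = \frac{3 x^{5}}{64} = f(x).

F(x) = \frac{x^{6}}{128} + C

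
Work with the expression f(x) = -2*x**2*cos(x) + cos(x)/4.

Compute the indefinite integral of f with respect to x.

Integrate term by term and add the pieces.
Check: d/dx[-2*x**2*sin(x) - 4*x*cos(x) + 17*sin(x)/4] = -2*x**2*cos(x) + cos(x)/4 = f(x).

F(x) = -2*x**2*sin(x) - 4*x*cos(x) + 17*sin(x)/4 + C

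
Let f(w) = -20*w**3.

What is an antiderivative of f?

Recover f(w) by differentiating a candidate F(w); any mismatch rules it out.
Check: d/dw[-5*w**4] = -20*w**3 = f(w).

An antiderivative is F(w) = -5*w**4.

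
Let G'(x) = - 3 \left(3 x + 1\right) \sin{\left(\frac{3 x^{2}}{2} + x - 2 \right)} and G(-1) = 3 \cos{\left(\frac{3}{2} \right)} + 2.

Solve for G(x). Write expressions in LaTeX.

G(x) = 3 \cos{\left(\frac{3 x^{2}}{2} + x - 2 \right)} + 2

G'(x) matches the chain-rule pattern g'(h)*h' with inner function h(x) = \frac{3 x^{2}}{2} + x - 2; substituting u = h(x) collapses the integral.
A general antiderivative is 3 \cos{\left(\frac{3 x^{2}}{2} + x - 2 \right)} + C.
The condition gives C = 3 \cos{\left(\frac{3}{2} \right)} + 2 - (3 \cos{\left(\frac{3}{2} \right)}) = 2.
So G(x) = 3 \cos{\left(\frac{3 x^{2}}{2} + x - 2 \right)} + 2.
Check: d/dx[3 \cos{\left(\frac{3 x^{2}}{2} + x - 2 \right)} + 2] = - 9 x \sin{\left(\frac{3 x^{2}}{2} + x - 2 \right)} - 3 \sin{\left(\frac{3 x^{2}}{2} + x - 2 \right)}, which equals G'(x).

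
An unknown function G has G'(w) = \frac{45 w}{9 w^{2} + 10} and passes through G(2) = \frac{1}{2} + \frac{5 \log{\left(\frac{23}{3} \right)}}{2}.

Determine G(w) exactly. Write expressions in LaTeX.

G(w) = \frac{5 \log{\left(9 w^{2} + 10 \right)}}{2} - \frac{5 \log{\left(6 \right)}}{2} + \frac{1}{2}

The substitution u = \frac{3 w^{2}}{2} + \frac{5}{3} works: G'(w) is exactly (dG/du)*(du/dw) for that inner function.
A general antiderivative is \frac{5 \log{\left(\frac{3 w^{2}}{2} + \frac{5}{3} \right)}}{2} + C.
The condition gives C = \frac{1}{2} + \frac{5 \log{\left(\frac{23}{3} \right)}}{2} - (\frac{5 \log{\left(\frac{23}{3} \right)}}{2}) = \frac{1}{2}.
So G(w) = \frac{5 \log{\left(9 w^{2} + 10 \right)}}{2} - \frac{5 \log{\left(6 \right)}}{2} + \frac{1}{2}.
Check: d/dw[\frac{5 \log{\left(9 w^{2} + 10 \right)}}{2} - \frac{5 \log{\left(6 \right)}}{2} + \frac{1}{2}] = \frac{45 w}{9 w^{2} + 10} = G'(w).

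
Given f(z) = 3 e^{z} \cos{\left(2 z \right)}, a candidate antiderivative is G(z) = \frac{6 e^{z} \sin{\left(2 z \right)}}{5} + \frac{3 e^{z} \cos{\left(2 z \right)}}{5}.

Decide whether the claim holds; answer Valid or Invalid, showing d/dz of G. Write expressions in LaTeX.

Valid - the claim checks out under differentiation.

d/dz[G] = 3 e^{z} \cos{\left(2 z \right)}
This equals f(z) exactly, so the claim holds.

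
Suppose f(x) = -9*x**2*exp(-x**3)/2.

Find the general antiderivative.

f matches the chain-rule pattern g'(h)*h' with inner function h(x) = -x**3; substituting u = h(x) collapses the integral.
Check: d/dx[3*exp(-x**3)/2] = -9*x**2*exp(-x**3)/2 = f(x).

F(x) = 3*exp(-x**3)/2 + C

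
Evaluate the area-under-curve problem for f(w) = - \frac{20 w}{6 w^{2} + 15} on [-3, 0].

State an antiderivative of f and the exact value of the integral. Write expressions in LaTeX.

The substitution u = w^{2} + \frac{5}{2} works: f is exactly (dF/du)*(du/dw) for that inner function.
F(w) = - \frac{5 \log{\left(w^{2} + \frac{5}{2} \right)}}{3} is an antiderivative of f.
Check: d/dw[- \frac{5 \log{\left(w^{2} + \frac{5}{2} \right)}}{3}] = - \frac{20 w}{6 w^{2} + 15} = f(w).
F(0) = - \frac{5 \log{\left(\frac{5}{2} \right)}}{3}; F(-3) = - \frac{5 \log{\left(\frac{23}{2} \right)}}{3}.
Integral = F(0) - F(-3) = - \frac{5 \log{\left(\frac{5}{2} \right)}}{3} + \frac{5 \log{\left(\frac{23}{2} \right)}}{3}.

Antiderivative: F(w) = - \frac{5 \log{\left(w^{2} + \frac{5}{2} \right)}}{3}; value = - \frac{5 \log{\left(\frac{5}{2} \right)}}{3} + \frac{5 \log{\left(\frac{23}{2} \right)}}{3}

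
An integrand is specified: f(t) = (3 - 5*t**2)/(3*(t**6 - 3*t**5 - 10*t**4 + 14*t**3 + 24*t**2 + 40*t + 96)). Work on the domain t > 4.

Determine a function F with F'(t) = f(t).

Factor the denominator (3*(t - 4)*(t - 3)*(t + 2)**2*(t**2 + 2)) and decompose: f = -13*(13*t - 38)/(10692*(t**2 + 2)) + 73/(16200*(t + 2)) - 17/(540*(t + 2)**2) + 14/(275*(t - 3)) - 77/(1944*(t - 4)); each piece integrates to a log, atan, or power term.
Check: d/dt[-77*log(t - 4)/1944 + 14*log(t - 3)/275 + 73*log(t + 2)/16200 - 169*log(t**2 + 2)/21384 + 247*sqrt(2)*atan(sqrt(2)*t/2)/10692 + 17/(540*t + 1080)] = (3 - 5*t**2)/(3*t**6 - 9*t**5 - 30*t**4 + 42*t**3 + 72*t**2 + 120*t + 288), which equals f(t).

An antiderivative is F(t) = -77*log(t - 4)/1944 + 14*log(t - 3)/275 + 73*log(t + 2)/16200 - 169*log(t**2 + 2)/21384 + 247*sqrt(2)*atan(sqrt(2)*t/2)/10692 + 17/(540*t + 1080).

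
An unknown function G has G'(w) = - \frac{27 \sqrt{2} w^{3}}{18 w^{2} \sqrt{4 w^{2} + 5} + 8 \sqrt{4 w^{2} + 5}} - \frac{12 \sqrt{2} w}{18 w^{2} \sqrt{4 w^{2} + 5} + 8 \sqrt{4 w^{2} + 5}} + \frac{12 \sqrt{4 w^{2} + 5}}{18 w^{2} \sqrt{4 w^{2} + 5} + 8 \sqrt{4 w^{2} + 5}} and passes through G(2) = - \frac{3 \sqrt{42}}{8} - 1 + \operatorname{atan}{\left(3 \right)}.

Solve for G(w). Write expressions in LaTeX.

G(w) = \frac{- 3 \sqrt{2} \sqrt{4 w^{2} + 5} + 8 \operatorname{atan}{\left(\frac{3 w}{2} \right)} - 8}{8}

The integrand splits into summands that can be handled one at a time.
A general antiderivative is - \frac{3 \sqrt{2 w^{2} + \frac{5}{2}}}{4} + \operatorname{atan}{\left(\frac{3 w}{2} \right)} + C.
The condition gives C = - \frac{3 \sqrt{42}}{8} - 1 + \operatorname{atan}{\left(3 \right)} - (- \frac{3 \sqrt{42}}{8} + \operatorname{atan}{\left(3 \right)}) = -1.
So G(w) = \frac{- 3 \sqrt{2} \sqrt{4 w^{2} + 5} + 8 \operatorname{atan}{\left(\frac{3 w}{2} \right)} - 8}{8}.
Check: d/dw[\frac{- 3 \sqrt{2} \sqrt{4 w^{2} + 5} + 8 \operatorname{atan}{\left(\frac{3 w}{2} \right)} - 8}{8}] = \frac{- 27 \sqrt{2} w^{3} - 12 \sqrt{2} w + 12 \sqrt{4 w^{2} + 5}}{18 w^{2} \sqrt{4 w^{2} + 5} + 8 \sqrt{4 w^{2} + 5}}, which equals G'(w).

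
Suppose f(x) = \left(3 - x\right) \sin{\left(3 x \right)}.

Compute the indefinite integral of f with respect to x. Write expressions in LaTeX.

Whatever form F(x) takes, F'(x) = f(x) is non-negotiable.
Check: d/dx[\frac{3 x \cos{\left(3 x \right)} - \sin{\left(3 x \right)} - 9 \cos{\left(3 x \right)}}{9}] = - x \sin{\left(3 x \right)} + 3 \sin{\left(3 x \right)}, which equals f(x).

F(x) = \frac{3 x \cos{\left(3 x \right)} - \sin{\left(3 x \right)} - 9 \cos{\left(3 x \right)}}{9} + C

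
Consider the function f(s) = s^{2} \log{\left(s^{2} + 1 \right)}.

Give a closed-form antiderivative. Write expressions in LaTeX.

Differentiate the proposed F(s) back; it has to land on f(s) exactly.
Check: d/ds[\frac{3 s^{3} \log{\left(s^{2} + 1 \right)} - 2 s^{3} + 6 s - 6 \operatorname{atan}{\left(s \right)}}{9}] = s^{2} \log{\left(s^{2} + 1 \right)} = f(s).

An antiderivative is F(s) = \frac{3 s^{3} \log{\left(s^{2} + 1 \right)} - 2 s^{3} + 6 s - 6 \operatorname{atan}{\left(s \right)}}{9}.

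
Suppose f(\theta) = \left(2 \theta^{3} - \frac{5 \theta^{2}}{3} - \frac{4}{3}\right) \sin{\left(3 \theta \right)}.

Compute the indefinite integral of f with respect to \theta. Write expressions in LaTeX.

F(\theta) = - \frac{54 \theta^{3} \cos{\left(3 \theta \right)} - 54 \theta^{2} \sin{\left(3 \theta \right)} - 45 \theta^{2} \cos{\left(3 \theta \right)} + 30 \theta \sin{\left(3 \theta \right)} - 36 \theta \cos{\left(3 \theta \right)} + 12 \sin{\left(3 \theta \right)} - 26 \cos{\left(3 \theta \right)}}{81} + C

For F(\theta) to be correct the identity F'(\theta) - f(\theta) = 0 must hold.
Check: d/d\theta[- \frac{54 \theta^{3} \cos{\left(3 \theta \right)} - 54 \theta^{2} \sin{\left(3 \theta \right)} - 45 \theta^{2} \cos{\left(3 \theta \right)} + 30 \theta \sin{\left(3 \theta \right)} - 36 \theta \cos{\left(3 \theta \right)} + 12 \sin{\left(3 \theta \right)} - 26 \cos{\left(3 \theta \right)}}{81}] = 2 \theta^{3} \sin{\left(3 \theta \right)} - \frac{5 \theta^{2} \sin{\left(3 \theta \right)}}{3} - \frac{4 \sin{\left(3 \theta \right)}}{3}, which equals f(\theta).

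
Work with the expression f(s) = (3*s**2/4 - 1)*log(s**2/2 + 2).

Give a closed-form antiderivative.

Differentiate the proposed F(s) back; it has to land on f(s) exactly.
Check: d/ds[(3*s**3*log(s**2/2 + 2) - 2*s**3 - 12*s*log(s**2/2 + 2) + 48*s - 96*atan(s/2))/12] = 3*s**2*log(s**2/2 + 2)/4 - log(s**2/2 + 2), which equals f(s).

An antiderivative is F(s) = (3*s**3*log(s**2/2 + 2) - 2*s**3 - 12*s*log(s**2/2 + 2) + 48*s - 96*atan(s/2))/12.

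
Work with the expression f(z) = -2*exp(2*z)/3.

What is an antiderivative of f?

An antiderivative is F(z) = -exp(2*z)/3.

For F(z) to be correct the identity F'(z) - f(z) = 0 must hold.
Check: d/dz[-exp(2*z)/3] = -2*exp(2*z)/3 = f(z).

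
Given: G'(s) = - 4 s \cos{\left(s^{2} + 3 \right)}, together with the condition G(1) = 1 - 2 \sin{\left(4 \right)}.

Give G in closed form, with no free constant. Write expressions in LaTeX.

The substitution u = s^{2} + 3 works: G'(s) is exactly (dG/du)*(du/ds) for that inner function.
A general antiderivative is - 2 \sin{\left(s^{2} + 3 \right)} + C.
The condition gives C = 1 - 2 \sin{\left(4 \right)} - (- 2 \sin{\left(4 \right)}) = 1.
So G(s) = 1 - 2 \sin{\left(s^{2} + 3 \right)}.
Check: d/ds[1 - 2 \sin{\left(s^{2} + 3 \right)}] = - 4 s \cos{\left(s^{2} + 3 \right)} = G'(s).

G(s) = 1 - 2 \sin{\left(s^{2} + 3 \right)}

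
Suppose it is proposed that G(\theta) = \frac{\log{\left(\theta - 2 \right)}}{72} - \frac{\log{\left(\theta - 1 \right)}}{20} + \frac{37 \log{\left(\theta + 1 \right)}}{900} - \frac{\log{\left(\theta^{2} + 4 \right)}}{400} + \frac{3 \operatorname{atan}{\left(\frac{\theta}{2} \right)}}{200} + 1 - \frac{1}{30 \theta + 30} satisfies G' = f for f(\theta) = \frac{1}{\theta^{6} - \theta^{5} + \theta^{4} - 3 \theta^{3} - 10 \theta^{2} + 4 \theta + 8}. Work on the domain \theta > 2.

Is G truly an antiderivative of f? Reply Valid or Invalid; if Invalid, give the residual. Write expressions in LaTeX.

d/d\theta[G] = \frac{1}{\theta^{6} - \theta^{5} + \theta^{4} - 3 \theta^{3} - 10 \theta^{2} + 4 \theta + 8}
This equals f(\theta) exactly, so the claim holds.

Valid: G'(\theta) = f(\theta).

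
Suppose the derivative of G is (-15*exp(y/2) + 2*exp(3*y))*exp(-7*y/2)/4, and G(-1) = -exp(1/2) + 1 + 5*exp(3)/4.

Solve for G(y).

G(y) = -(-4*exp(7*y/2) - 5*exp(y/2) + 4*exp(3*y))*exp(-7*y/2)/4

Any candidate G(y) must reproduce the stated G'(y) exactly.
A general antiderivative is 5*exp(-3*y)/4 - exp(-y/2) + C.
The condition gives C = -exp(1/2) + 1 + 5*exp(3)/4 - (-exp(1/2) + 5*exp(3)/4) = 1.
So G(y) = -(-4*exp(7*y/2) - 5*exp(y/2) + 4*exp(3*y))*exp(-7*y/2)/4.
Check: d/dy[-(-4*exp(7*y/2) - 5*exp(y/2) + 4*exp(3*y))*exp(-7*y/2)/4] = (-15*exp(y/2) + 2*exp(3*y))*exp(-7*y/2)/4 = G'(y).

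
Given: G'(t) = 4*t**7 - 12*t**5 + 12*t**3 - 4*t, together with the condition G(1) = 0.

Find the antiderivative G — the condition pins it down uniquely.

G(t) = t**8/2 - 2*t**6 + 3*t**4 - 2*t**2 + 1/2

G'(t) matches the chain-rule pattern g'(h)*h' with inner function h(t) = t**2 - 1; substituting u = h(t) collapses the integral.
A general antiderivative is (t**2 - 1)**4/2 + C.
The condition gives C = 0 - (0) = 0.
So G(t) = t**8/2 - 2*t**6 + 3*t**4 - 2*t**2 + 1/2.
Check: d/dt[t**8/2 - 2*t**6 + 3*t**4 - 2*t**2 + 1/2] = 4*t**7 - 12*t**5 + 12*t**3 - 4*t = G'(t).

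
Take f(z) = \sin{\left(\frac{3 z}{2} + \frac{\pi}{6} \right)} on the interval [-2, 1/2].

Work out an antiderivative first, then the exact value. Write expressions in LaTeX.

Antiderivative: F(z) = - \frac{2 \cos{\left(\frac{3 z}{2} + \frac{\pi}{6} \right)}}{3}; value = \frac{2 \sin{\left(\frac{\pi}{3} + 3 \right)}}{3} - \frac{2 \cos{\left(\frac{\pi}{6} + \frac{3}{4} \right)}}{3}

Any candidate F(z) must reproduce f(z) exactly when differentiated.
F(z) = - \frac{2 \cos{\left(\frac{3 z}{2} + \frac{\pi}{6} \right)}}{3} is an antiderivative of f.
Check: d/dz[- \frac{2 \cos{\left(\frac{3 z}{2} + \frac{\pi}{6} \right)}}{3}] = \sin{\left(\frac{3 z}{2} + \frac{\pi}{6} \right)} = f(z).
F(1/2) = - \frac{2 \cos{\left(\frac{\pi}{6} + \frac{3}{4} \right)}}{3}; F(-2) = - \frac{2 \sin{\left(\frac{\pi}{3} + 3 \right)}}{3}.
Integral = F(1/2) - F(-2) = \frac{2 \sin{\left(\frac{\pi}{3} + 3 \right)}}{3} - \frac{2 \cos{\left(\frac{\pi}{6} + \frac{3}{4} \right)}}{3}.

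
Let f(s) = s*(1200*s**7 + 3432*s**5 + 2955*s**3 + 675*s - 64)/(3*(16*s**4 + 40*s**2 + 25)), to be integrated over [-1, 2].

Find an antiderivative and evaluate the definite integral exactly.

Recover f(s) by differentiating a candidate F(s); any mismatch rules it out.
F(s) = (60*s**7 + 111*s**5 + 45*s**3 + 8)/(12*s**2 + 15) is an antiderivative of f.
Check: d/ds[(60*s**7 + 111*s**5 + 45*s**3 + 8)/(12*s**2 + 15)] = (1200*s**8 + 3432*s**6 + 2955*s**4 + 675*s**2 - 64*s)/(48*s**4 + 120*s**2 + 75), which equals f(s).
F(2) = 11600/63; F(-1) = -208/27.
Integral = F(2) - F(-1) = 36256/189.

Antiderivative: F(s) = (60*s**7 + 111*s**5 + 45*s**3 + 8)/(12*s**2 + 15); value = 36256/189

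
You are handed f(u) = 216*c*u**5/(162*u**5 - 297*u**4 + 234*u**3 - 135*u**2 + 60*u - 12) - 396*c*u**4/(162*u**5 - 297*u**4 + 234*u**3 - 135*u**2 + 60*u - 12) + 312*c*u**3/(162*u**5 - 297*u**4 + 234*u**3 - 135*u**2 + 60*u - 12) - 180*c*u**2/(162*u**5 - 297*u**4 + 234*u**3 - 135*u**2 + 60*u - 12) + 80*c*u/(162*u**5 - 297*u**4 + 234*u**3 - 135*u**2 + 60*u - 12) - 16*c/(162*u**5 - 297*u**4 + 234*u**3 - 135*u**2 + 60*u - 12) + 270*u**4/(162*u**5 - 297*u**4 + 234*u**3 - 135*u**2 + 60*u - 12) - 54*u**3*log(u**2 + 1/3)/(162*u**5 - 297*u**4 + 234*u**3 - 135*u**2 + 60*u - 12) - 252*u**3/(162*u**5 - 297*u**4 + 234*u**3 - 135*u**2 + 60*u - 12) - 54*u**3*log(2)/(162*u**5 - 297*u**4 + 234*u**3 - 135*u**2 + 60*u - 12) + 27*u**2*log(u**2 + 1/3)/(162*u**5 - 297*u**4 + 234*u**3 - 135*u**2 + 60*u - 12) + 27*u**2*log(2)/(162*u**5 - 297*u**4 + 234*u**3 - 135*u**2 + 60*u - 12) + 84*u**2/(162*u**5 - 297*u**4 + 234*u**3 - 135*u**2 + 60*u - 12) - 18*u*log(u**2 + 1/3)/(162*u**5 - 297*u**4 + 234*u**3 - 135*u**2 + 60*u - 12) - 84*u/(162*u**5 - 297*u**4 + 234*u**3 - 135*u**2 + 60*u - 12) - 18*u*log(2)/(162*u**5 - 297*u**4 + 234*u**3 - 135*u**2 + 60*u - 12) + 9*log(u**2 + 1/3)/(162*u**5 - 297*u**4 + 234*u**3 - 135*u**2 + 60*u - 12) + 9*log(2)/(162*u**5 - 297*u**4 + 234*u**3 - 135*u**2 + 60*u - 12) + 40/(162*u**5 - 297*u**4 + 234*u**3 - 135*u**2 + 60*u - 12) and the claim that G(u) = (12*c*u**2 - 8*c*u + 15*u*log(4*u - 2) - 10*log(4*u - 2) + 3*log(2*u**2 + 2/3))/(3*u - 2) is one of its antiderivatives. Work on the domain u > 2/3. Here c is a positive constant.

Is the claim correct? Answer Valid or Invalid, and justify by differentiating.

d/du[G] = (216*c*u**5 - 396*c*u**4 + 312*c*u**3 - 180*c*u**2 + 80*c*u - 16*c + 270*u**4 - 54*u**3*log(u**2 + 1/3) - 252*u**3 - 54*u**3*log(2) + 27*u**2*log(u**2 + 1/3) + 27*u**2*log(2) + 84*u**2 - 18*u*log(u**2 + 1/3) - 84*u - 18*u*log(2) + 9*log(u**2 + 1/3) + 9*log(2) + 40)/(54*u**5 - 99*u**4 + 78*u**3 - 45*u**2 + 20*u - 4)
d/du[G] - f(u) = (432*c*u**5 - 792*c*u**4 + 624*c*u**3 - 360*c*u**2 + 160*c*u - 32*c + 540*u**4 - 108*u**3*log(u**2 + 1/3) - 504*u**3 - 108*u**3*log(2) + 54*u**2*log(u**2 + 1/3) + 54*u**2*log(2) + 168*u**2 - 36*u*log(u**2 + 1/3) - 168*u - 36*u*log(2) + 18*log(u**2 + 1/3) + 18*log(2) + 80)/(162*u**5 - 297*u**4 + 234*u**3 - 135*u**2 + 60*u - 12) != 0.

Invalid: d/du[G] - f = (432*c*u**5 - 792*c*u**4 + 624*c*u**3 - 360*c*u**2 + 160*c*u - 32*c + 540*u**4 - 108*u**3*log(u**2 + 1/3) - 504*u**3 - 108*u**3*log(2) + 54*u**2*log(u**2 + 1/3) + 54*u**2*log(2) + 168*u**2 - 36*u*log(u**2 + 1/3) - 168*u - 36*u*log(2) + 18*log(u**2 + 1/3) + 18*log(2) + 80)/(162*u**5 - 297*u**4 + 234*u**3 - 135*u**2 + 60*u - 12), which is not 0.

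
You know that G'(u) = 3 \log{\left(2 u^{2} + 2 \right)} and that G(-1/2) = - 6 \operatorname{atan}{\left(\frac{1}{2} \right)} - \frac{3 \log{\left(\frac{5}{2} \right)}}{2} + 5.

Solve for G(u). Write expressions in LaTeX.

G(u) = 3 u \log{\left(u^{2} + 1 \right)} - 6 u + 3 u \log{\left(2 \right)} + 6 \operatorname{atan}{\left(u \right)} + 2

Recover the given G'(u) by differentiating a candidate G(u); any mismatch rules it out.
A general antiderivative is 3 u \log{\left(2 u^{2} + 2 \right)} - 6 u + 6 \operatorname{atan}{\left(u \right)} + C.
The condition gives C = - 6 \operatorname{atan}{\left(\frac{1}{2} \right)} - \frac{3 \log{\left(\frac{5}{2} \right)}}{2} + 5 - (- 6 \operatorname{atan}{\left(\frac{1}{2} \right)} - \frac{3 \log{\left(\frac{5}{2} \right)}}{2} + 3) = 2.
So G(u) = 3 u \log{\left(u^{2} + 1 \right)} - 6 u + 3 u \log{\left(2 \right)} + 6 \operatorname{atan}{\left(u \right)} + 2.
Check: d/du[3 u \log{\left(u^{2} + 1 \right)} - 6 u + 3 u \log{\left(2 \right)} + 6 \operatorname{atan}{\left(u \right)} + 2] = 3 \log{\left(u^{2} + 1 \right)} + 3 \log{\left(2 \right)}, which equals G'(u).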